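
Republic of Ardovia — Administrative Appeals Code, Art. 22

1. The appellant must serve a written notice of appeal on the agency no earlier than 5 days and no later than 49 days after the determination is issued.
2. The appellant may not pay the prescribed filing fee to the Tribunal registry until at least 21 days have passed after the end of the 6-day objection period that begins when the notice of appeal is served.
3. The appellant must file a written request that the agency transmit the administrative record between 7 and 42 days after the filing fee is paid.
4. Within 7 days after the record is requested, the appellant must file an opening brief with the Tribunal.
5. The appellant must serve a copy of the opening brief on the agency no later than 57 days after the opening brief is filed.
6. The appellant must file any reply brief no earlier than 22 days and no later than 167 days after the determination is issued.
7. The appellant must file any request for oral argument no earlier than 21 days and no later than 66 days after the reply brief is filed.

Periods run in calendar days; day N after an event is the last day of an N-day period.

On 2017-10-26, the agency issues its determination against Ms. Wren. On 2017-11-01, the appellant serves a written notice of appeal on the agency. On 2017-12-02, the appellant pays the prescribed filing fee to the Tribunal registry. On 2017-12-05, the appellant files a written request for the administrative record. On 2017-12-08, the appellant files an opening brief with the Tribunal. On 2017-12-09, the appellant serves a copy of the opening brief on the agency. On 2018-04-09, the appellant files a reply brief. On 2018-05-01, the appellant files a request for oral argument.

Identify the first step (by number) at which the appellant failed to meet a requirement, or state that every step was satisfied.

Step 1: the window is 5–49 days after 2017-10-26 (when the determination is issued), so 2017-10-31 through 2017-12-14; done 2017-11-01, which is between those dates.
Step 2: the earliest permitted date is 21 days after 2017-11-07 (end of the 6-day objection period, which began when the notice of appeal is served on 2017-11-01), i.e. 2017-11-28; 2017-12-02 is on or after that date.
Step 3: the window is 7–42 days after 2017-12-02 (when the filing fee is paid), so 2017-12-09 through 2018-01-13; 2017-12-05 is 4 days too early.
The procedure was therefore not followed at step 3.

Step 3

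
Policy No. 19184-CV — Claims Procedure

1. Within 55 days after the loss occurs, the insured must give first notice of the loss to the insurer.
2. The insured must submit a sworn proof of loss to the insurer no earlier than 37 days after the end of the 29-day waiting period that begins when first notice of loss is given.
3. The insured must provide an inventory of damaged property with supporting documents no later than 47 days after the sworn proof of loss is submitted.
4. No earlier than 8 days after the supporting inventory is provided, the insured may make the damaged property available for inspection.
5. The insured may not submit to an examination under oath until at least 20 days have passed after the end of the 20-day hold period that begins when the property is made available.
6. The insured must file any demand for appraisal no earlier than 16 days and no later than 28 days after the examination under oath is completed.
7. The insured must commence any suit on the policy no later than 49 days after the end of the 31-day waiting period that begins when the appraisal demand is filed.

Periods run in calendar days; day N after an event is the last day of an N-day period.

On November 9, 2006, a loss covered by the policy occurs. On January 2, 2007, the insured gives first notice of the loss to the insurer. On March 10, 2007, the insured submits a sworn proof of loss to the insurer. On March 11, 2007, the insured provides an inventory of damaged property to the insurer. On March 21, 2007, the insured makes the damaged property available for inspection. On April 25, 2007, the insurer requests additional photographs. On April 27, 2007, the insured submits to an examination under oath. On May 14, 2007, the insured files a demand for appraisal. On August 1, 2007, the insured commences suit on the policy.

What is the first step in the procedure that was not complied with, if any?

Step 5

Step 1: 55 days after November 9, 2006 (when the loss occurs) is January 3, 2007; done January 2, 2007 — timely.
Step 2: the earliest permitted date is 37 days after January 31, 2007 (end of the 29-day waiting period, which began when first notice of loss is given on January 2, 2007), i.e. March 9, 2007; done March 10, 2007 — permitted.
Step 3: 47 days after March 10, 2007 (when the sworn proof of loss is submitted) is April 26, 2007; completed March 11, 2007, before the deadline.
Step 4: the earliest permitted date is 8 days after March 11, 2007 (when the supporting inventory is provided), i.e. March 19, 2007; done March 21, 2007, after the minimum wait.
Step 5: the earliest permitted date is 20 days after April 10, 2007 (end of the 20-day hold period, which began when the property is made available on March 21, 2007), i.e. April 30, 2007; April 27, 2007 is 3 days before the earliest permitted date.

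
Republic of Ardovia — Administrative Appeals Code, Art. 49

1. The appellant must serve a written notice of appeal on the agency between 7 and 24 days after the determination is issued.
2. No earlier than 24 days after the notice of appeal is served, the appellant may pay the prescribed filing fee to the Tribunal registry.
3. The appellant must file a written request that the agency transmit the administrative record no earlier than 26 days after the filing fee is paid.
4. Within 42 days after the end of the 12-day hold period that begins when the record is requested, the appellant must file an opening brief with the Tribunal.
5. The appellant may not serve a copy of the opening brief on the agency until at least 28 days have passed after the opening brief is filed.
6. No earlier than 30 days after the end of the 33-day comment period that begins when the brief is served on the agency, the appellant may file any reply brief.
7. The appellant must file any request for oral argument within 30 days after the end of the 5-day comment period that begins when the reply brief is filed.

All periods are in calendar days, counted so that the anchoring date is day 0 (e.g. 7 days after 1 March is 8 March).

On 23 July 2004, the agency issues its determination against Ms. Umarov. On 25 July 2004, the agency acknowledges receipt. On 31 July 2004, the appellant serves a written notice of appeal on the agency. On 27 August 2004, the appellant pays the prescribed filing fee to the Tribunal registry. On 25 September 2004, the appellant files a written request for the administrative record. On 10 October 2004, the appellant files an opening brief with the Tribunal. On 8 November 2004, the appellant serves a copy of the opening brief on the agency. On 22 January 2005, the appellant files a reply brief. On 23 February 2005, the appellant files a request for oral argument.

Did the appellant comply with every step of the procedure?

(1) the permitted window runs from 23 July 2004 + 7 = 30 July 2004 to 23 July 2004 + 24 = 16 August 2004; done 31 July 2004 — within the window.
(2) permitted from 31 July 2004 + 24 days = 24 August 2004 onward; 27 August 2004 is on or after that date.
(3) permitted from 27 August 2004 + 26 days = 22 September 2004 onward; done 25 September 2004 — permitted.
(4) due by 7 October 2004 + 42 days = 18 November 2004; done 10 October 2004 — timely.
(5) permitted from 10 October 2004 + 28 days = 7 November 2004 onward; 8 November 2004 is on or after that date.
(6) permitted from 11 December 2004 + 30 days = 10 January 2005 onward; done 22 January 2005, after the minimum wait.
(7) due by 27 January 2005 + 30 days = 26 February 2005; done 23 February 2005 — timely.

Yes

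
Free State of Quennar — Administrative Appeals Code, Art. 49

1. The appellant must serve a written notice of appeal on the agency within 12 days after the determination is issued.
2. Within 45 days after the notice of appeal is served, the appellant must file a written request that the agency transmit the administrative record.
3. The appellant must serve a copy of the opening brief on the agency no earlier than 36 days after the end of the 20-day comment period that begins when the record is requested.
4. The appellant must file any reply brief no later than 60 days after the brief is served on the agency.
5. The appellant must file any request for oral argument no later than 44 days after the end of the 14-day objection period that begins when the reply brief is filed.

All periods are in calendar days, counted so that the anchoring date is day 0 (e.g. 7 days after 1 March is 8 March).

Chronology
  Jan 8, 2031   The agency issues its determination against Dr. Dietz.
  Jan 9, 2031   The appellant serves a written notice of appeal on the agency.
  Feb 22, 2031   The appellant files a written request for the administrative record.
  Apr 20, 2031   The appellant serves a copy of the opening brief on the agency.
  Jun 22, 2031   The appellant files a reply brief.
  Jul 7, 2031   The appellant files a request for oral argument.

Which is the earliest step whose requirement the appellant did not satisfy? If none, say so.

(1) due by Jan 8, 2031 + 12 days = Jan 20, 2031; Jan 9, 2031 is within that limit.
(2) due by Jan 9, 2031 + 45 days = Feb 23, 2031; done Feb 22, 2031 — timely.
(3) permitted from Mar 14, 2031 + 36 days = Apr 19, 2031 onward; done Apr 20, 2031 — permitted.
(4) due by Apr 20, 2031 + 60 days = Jun 19, 2031; done Jun 22, 2031 — 3 days late.

Step 4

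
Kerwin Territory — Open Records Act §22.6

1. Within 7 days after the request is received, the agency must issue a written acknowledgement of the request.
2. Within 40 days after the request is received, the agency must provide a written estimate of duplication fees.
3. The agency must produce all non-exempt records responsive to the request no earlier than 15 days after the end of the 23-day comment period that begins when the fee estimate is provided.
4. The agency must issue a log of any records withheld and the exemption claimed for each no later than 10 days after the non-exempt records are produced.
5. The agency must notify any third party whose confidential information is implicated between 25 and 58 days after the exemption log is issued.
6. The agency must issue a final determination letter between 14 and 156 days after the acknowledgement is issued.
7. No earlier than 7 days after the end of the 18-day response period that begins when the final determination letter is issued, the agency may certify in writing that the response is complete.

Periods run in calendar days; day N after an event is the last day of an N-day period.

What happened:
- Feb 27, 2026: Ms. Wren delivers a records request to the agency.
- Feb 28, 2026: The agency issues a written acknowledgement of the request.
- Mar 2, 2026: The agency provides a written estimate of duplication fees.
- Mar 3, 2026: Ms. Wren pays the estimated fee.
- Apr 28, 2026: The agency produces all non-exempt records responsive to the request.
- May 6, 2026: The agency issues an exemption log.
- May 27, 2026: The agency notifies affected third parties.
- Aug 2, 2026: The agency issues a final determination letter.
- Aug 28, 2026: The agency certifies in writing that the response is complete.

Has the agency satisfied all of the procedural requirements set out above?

No

Step 1: 7 days after Feb 27, 2026 (when the request is received) is Mar 6, 2026; done Feb 28, 2026 — timely.
Step 2: 40 days after Feb 27, 2026 (when the request is received) is Apr 8, 2026; done Mar 2, 2026 — timely.
Step 3: the earliest permitted date is 15 days after Mar 25, 2026 (end of the 23-day comment period, which began when the fee estimate is provided on Mar 2, 2026), i.e. Apr 9, 2026; done Apr 28, 2026, after the minimum wait.
Step 4: 10 days after Apr 28, 2026 (when the non-exempt records are produced) is May 8, 2026; done May 6, 2026 — timely.
Step 5: the window is 25–58 days after May 6, 2026 (when the exemption log is issued), so May 31, 2026 through Jul 3, 2026; done May 27, 2026 — 4 days before the window opened.
That is the first point of non-compliance.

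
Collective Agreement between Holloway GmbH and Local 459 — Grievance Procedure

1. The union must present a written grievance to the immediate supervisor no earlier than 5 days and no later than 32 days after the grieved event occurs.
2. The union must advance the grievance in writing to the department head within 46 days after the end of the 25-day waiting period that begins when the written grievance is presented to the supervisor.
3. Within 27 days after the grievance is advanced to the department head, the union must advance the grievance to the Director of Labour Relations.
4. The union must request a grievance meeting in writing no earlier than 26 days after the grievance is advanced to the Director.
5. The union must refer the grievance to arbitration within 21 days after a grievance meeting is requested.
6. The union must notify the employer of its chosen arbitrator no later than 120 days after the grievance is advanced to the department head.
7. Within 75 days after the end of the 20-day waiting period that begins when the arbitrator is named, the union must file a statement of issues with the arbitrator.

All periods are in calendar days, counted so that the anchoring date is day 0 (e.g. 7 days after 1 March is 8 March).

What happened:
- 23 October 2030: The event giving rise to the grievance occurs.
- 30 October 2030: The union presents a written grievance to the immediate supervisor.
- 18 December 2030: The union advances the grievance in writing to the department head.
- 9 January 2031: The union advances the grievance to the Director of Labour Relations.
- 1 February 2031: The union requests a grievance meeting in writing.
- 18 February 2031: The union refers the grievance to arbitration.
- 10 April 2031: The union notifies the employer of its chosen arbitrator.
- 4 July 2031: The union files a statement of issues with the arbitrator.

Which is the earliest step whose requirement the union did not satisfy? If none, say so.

Step 1 — 5 and 32 days from 23 October 2030 (when the grieved event occurs) are 28 October 2030 and 24 November 2030 respectively; 30 October 2030 falls inside that range.
Step 2 — counting 46 days from 24 November 2030 (end of the 25-day waiting period, which began when the written grievance is presented to the supervisor on 30 October 2030) gives a deadline of 9 January 2031; completed 18 December 2030, before the deadline.
Step 3 — counting 27 days from 18 December 2030 (when the grievance is advanced to the department head) gives a deadline of 14 January 2031; done 9 January 2031 — timely.
Step 4 — must wait 26 days from 9 January 2031 (when the grievance is advanced to the Director), so not before 4 February 2031; done 1 February 2031 — 3 days too early.
The procedure was therefore not followed at step 4.

Step 4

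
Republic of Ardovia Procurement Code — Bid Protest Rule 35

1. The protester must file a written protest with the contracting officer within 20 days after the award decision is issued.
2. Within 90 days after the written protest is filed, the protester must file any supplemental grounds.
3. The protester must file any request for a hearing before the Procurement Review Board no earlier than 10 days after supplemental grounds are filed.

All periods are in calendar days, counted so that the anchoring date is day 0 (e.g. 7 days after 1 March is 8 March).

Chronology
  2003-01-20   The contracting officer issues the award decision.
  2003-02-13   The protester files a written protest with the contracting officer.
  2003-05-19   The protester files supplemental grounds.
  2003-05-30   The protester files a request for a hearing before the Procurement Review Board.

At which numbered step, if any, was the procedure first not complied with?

Step 1

Step 1 — counting 20 days from 2003-01-20 (when the award decision is issued) gives a deadline of 2003-02-09; not done until 2003-02-13, 4 days after the deadline.
The procedure was therefore not followed at step 1.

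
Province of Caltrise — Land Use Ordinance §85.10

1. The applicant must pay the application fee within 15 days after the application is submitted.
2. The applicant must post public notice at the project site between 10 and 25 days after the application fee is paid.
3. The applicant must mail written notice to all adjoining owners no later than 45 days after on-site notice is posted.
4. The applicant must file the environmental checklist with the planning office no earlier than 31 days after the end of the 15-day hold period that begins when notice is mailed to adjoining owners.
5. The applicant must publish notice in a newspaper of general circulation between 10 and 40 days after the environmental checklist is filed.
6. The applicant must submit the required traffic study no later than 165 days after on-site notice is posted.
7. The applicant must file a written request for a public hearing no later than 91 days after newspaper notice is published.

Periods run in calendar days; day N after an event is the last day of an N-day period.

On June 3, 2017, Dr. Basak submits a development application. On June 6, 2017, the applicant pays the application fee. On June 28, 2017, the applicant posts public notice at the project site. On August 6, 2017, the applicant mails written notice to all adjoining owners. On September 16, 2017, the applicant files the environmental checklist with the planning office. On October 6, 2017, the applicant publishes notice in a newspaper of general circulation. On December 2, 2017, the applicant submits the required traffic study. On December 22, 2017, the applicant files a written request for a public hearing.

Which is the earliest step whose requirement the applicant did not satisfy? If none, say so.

Step 1: 15 days after June 3, 2017 (when the application is submitted) is June 18, 2017; done June 6, 2017 — timely.
Step 2: the window is 10–25 days after June 6, 2017 (when the application fee is paid), so June 16, 2017 through July 1, 2017; June 28, 2017 falls inside that range.
Step 3: 45 days after June 28, 2017 (when on-site notice is posted) is August 12, 2017; August 6, 2017 is within that limit.
Step 4: the earliest permitted date is 31 days after August 21, 2017 (end of the 15-day hold period, which began when notice is mailed to adjoining owners on August 6, 2017), i.e. September 21, 2017; done September 16, 2017 — 5 days too early.

Step 4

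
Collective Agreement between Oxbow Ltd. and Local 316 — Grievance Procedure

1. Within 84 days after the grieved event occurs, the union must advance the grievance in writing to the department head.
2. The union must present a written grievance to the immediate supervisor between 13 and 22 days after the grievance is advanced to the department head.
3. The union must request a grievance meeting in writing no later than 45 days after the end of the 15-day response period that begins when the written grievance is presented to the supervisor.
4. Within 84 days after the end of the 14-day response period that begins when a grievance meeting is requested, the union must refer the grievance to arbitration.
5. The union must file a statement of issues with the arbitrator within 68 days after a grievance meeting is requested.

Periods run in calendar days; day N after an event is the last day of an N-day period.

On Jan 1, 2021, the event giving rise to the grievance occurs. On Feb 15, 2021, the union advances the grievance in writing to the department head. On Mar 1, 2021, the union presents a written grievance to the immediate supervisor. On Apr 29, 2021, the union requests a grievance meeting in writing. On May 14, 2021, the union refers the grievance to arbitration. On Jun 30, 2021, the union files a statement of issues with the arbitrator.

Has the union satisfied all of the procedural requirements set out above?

Yes

Step 1 — counting 84 days from Jan 1, 2021 (when the grieved event occurs) gives a deadline of Mar 26, 2021; completed Feb 15, 2021, before the deadline.
Step 2 — 13 and 22 days from Feb 15, 2021 (when the grievance is advanced to the department head) are Feb 28, 2021 and Mar 9, 2021 respectively; Mar 1, 2021 falls inside that range.
Step 3 — counting 45 days from Mar 16, 2021 (end of the 15-day response period, which began when the written grievance is presented to the supervisor on Mar 1, 2021) gives a deadline of Apr 30, 2021; Apr 29, 2021 is within that limit.
Step 4 — counting 84 days from May 13, 2021 (end of the 14-day response period, which began when a grievance meeting is requested on Apr 29, 2021) gives a deadline of Aug 5, 2021; May 14, 2021 is within that limit.
Step 5 — counting 68 days from Apr 29, 2021 (when a grievance meeting is requested) gives a deadline of Jul 6, 2021; done Jun 30, 2021 — timely.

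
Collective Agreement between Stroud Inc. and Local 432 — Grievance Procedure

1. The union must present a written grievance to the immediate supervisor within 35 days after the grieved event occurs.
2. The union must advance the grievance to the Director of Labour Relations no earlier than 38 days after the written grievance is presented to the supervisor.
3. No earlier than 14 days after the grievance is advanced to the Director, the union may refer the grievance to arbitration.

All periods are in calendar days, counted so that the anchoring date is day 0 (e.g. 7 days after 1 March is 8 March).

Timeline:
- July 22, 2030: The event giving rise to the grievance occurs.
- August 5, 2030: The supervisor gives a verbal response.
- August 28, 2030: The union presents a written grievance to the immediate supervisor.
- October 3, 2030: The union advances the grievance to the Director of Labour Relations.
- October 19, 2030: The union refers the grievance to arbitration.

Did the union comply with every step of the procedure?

Step 1: 35 days after July 22, 2030 (when the grieved event occurs) is August 26, 2030; not done until August 28, 2030, 2 days after the deadline.

No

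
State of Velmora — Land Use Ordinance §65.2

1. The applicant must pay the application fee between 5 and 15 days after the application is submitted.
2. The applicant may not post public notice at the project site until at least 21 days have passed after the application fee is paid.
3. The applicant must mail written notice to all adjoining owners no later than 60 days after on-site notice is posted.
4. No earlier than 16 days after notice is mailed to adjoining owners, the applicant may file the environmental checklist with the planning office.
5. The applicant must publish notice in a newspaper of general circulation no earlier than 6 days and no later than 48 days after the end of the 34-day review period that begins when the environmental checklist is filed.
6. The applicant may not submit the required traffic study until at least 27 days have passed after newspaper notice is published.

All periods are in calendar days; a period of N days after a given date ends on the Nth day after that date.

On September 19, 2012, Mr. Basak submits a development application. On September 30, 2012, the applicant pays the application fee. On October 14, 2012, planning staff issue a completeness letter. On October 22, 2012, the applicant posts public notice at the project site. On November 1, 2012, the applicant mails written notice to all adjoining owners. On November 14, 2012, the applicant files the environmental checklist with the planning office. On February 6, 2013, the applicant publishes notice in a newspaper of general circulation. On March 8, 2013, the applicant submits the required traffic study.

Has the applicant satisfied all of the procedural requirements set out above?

Step 1 — 5 and 15 days from September 19, 2012 (when the application is submitted) are September 24, 2012 and October 4, 2012 respectively; done September 30, 2012 — within the window.
Step 2 — must wait 21 days from September 30, 2012 (when the application fee is paid), so not before October 21, 2012; October 22, 2012 is on or after that date.
Step 3 — counting 60 days from October 22, 2012 (when on-site notice is posted) gives a deadline of December 21, 2012; completed November 1, 2012, before the deadline.
Step 4 — must wait 16 days from November 1, 2012 (when notice is mailed to adjoining owners), so not before November 17, 2012; acted on November 14, 2012, 3 days prematurely.
No need to go further; step 4 was not satisfied.

No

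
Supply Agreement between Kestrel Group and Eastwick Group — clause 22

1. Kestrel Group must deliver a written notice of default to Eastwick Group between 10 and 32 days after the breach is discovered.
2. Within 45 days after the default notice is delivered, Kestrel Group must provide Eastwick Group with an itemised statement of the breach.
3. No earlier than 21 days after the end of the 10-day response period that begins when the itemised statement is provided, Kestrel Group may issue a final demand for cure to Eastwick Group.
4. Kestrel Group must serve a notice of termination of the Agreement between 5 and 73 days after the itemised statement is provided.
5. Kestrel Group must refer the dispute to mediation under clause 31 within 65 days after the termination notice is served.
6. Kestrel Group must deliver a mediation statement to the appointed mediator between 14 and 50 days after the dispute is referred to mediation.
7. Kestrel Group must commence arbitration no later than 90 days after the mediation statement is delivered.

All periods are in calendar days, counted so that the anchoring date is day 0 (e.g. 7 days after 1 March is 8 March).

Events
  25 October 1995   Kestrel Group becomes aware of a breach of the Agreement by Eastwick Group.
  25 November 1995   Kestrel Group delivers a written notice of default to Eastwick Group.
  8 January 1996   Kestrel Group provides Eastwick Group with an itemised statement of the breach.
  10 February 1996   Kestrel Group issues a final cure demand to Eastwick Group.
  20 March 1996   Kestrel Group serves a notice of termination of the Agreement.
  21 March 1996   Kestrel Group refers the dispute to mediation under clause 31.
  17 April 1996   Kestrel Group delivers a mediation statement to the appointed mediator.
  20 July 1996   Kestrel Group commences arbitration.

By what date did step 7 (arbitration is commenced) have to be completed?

Step 7 runs from 17 April 1996, when the mediation statement is delivered. 90 days after 17 April 1996 is 16 July 1996.

16 July 1996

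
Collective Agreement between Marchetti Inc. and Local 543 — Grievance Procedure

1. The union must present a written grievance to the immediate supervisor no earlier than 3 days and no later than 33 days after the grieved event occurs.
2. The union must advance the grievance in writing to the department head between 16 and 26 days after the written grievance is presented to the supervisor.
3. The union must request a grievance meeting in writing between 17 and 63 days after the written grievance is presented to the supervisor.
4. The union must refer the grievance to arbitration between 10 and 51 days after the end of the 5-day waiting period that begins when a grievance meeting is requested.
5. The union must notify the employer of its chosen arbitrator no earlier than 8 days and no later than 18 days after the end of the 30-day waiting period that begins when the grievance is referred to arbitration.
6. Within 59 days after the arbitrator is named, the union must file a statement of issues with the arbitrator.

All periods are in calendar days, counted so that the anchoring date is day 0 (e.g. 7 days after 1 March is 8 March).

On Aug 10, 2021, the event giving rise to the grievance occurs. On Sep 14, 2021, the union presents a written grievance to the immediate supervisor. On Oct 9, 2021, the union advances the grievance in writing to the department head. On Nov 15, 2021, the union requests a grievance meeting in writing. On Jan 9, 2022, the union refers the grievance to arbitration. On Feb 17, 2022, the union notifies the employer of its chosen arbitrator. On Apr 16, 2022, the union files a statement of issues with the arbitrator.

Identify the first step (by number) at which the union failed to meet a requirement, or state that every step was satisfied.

Step 1

(1) the permitted window runs from Aug 10, 2021 + 3 = Aug 13, 2021 to Aug 10, 2021 + 33 = Sep 12, 2021; Sep 14, 2021 is 2 days past the end of the window.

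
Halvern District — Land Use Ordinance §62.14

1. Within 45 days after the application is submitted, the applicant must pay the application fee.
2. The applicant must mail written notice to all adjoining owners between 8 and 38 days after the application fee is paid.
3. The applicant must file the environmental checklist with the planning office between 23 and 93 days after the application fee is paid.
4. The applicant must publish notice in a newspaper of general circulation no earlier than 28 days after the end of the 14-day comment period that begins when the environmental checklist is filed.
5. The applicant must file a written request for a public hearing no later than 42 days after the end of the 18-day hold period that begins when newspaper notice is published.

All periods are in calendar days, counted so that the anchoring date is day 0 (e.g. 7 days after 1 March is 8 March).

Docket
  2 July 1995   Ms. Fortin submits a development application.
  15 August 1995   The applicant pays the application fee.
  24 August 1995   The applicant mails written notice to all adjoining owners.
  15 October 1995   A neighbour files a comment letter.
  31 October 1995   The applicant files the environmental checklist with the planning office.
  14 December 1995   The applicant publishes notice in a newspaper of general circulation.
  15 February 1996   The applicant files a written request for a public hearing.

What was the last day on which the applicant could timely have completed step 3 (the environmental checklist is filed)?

16 November 1995

Step 3 runs from 15 August 1995, when the application fee is paid. The window is 23–93 days after 15 August 1995; it closes on 16 November 1995.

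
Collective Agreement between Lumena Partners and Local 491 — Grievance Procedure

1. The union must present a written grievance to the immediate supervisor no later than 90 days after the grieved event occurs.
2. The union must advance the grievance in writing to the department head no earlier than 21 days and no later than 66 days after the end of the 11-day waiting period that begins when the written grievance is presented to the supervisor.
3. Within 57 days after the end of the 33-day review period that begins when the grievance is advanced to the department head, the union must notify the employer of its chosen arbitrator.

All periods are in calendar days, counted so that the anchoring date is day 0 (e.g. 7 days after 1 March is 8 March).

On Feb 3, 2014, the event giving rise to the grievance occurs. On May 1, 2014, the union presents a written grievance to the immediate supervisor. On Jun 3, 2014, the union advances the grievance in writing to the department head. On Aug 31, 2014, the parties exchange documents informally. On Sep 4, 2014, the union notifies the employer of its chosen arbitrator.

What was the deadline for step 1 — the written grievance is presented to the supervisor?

Step 1 runs from Feb 3, 2014, when the grieved event occurs. 90 days after Feb 3, 2014 is May 4, 2014.

May 4, 2014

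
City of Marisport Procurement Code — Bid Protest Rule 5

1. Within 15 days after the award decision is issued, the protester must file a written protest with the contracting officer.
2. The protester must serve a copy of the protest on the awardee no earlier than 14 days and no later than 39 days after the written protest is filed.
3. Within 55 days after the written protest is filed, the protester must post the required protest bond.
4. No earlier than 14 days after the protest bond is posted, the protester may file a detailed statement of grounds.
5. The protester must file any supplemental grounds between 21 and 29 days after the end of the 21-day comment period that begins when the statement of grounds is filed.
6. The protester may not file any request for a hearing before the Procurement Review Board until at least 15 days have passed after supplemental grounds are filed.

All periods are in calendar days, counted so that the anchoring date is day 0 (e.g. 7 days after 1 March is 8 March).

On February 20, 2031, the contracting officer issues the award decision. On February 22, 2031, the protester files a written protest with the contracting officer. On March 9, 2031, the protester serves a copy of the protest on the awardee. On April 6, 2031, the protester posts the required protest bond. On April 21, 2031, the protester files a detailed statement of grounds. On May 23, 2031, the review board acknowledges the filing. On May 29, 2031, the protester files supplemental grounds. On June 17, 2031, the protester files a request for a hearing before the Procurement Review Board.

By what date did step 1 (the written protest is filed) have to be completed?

Step 1 runs from February 20, 2031, when the award decision is issued. 15 days after February 20, 2031 is March 7, 2031.

March 7, 2031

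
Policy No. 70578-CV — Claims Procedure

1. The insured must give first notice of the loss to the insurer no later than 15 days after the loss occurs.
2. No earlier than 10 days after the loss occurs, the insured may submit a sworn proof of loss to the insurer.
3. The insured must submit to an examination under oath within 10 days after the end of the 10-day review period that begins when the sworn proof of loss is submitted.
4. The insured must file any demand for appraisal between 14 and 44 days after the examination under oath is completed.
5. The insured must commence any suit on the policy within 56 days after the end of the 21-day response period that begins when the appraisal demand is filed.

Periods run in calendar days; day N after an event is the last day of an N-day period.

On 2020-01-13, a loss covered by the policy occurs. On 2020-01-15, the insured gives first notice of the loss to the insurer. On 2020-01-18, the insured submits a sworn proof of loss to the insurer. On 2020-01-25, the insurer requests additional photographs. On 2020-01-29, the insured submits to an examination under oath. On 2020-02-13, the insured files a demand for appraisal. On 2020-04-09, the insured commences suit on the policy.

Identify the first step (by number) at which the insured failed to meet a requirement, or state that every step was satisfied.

(1) due by 2020-01-13 + 15 days = 2020-01-28; done 2020-01-15 — timely.
(2) permitted from 2020-01-13 + 10 days = 2020-01-23 onward; 2020-01-18 is 5 days before the earliest permitted date.

Step 2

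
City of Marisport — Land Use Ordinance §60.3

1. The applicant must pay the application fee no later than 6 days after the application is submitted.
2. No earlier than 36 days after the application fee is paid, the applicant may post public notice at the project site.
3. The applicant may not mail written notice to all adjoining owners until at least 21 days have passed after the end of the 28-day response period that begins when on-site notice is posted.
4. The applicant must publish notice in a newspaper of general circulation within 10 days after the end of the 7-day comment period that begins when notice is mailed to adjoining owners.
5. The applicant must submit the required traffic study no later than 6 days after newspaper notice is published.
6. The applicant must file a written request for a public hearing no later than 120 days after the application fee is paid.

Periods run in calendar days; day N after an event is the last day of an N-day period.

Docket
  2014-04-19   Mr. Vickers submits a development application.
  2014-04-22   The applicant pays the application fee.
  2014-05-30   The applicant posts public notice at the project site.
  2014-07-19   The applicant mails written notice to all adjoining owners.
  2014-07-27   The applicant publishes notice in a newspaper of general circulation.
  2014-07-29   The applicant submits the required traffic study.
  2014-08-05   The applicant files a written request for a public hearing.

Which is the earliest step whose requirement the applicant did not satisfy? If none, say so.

Step 1 — counting 6 days from 2014-04-19 (when the application is submitted) gives a deadline of 2014-04-25; done 2014-04-22 — timely.
Step 2 — must wait 36 days from 2014-04-22 (when the application fee is paid), so not before 2014-05-28; done 2014-05-30 — permitted.
Step 3 — must wait 21 days from 2014-06-27 (end of the 28-day response period, which began when on-site notice is posted on 2014-05-30), so not before 2014-07-18; done 2014-07-19 — permitted.
Step 4 — counting 10 days from 2014-07-26 (end of the 7-day comment period, which began when notice is mailed to adjoining owners on 2014-07-19) gives a deadline of 2014-08-05; done 2014-07-27 — timely.
Step 5 — counting 6 days from 2014-07-27 (when newspaper notice is published) gives a deadline of 2014-08-02; 2014-07-29 is within that limit.
Step 6 — counting 120 days from 2014-04-22 (when the application fee is paid) gives a deadline of 2014-08-20; completed 2014-08-05, before the deadline.

None — every step was satisfied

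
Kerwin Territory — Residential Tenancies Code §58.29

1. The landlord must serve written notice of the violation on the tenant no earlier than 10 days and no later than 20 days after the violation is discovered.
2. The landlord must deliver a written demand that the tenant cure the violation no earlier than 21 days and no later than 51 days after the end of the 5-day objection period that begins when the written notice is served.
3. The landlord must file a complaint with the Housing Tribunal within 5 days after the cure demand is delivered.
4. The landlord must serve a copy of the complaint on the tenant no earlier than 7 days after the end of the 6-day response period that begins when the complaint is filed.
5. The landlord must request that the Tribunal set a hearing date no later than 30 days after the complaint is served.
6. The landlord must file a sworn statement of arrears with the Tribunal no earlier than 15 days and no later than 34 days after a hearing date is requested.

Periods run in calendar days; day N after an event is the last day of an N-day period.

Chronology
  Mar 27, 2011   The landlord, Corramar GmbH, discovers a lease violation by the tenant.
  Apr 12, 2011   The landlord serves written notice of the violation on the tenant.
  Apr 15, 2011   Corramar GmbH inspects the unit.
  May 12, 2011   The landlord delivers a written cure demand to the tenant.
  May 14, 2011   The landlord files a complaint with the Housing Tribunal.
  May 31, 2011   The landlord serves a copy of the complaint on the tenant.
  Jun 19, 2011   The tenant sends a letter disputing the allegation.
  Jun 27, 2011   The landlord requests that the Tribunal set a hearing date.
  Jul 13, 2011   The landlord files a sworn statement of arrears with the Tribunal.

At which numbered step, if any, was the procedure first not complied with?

(1) the permitted window runs from Mar 27, 2011 + 10 = Apr 6, 2011 to Mar 27, 2011 + 20 = Apr 16, 2011; done Apr 12, 2011 — within the window.
(2) the permitted window runs from Apr 17, 2011 + 21 = May 8, 2011 to Apr 17, 2011 + 51 = Jun 7, 2011; May 12, 2011 falls inside that range.
(3) due by May 12, 2011 + 5 days = May 17, 2011; done May 14, 2011 — timely.
(4) permitted from May 20, 2011 + 7 days = May 27, 2011 onward; done May 31, 2011, after the minimum wait.
(5) due by May 31, 2011 + 30 days = Jun 30, 2011; completed Jun 27, 2011, before the deadline.
(6) the permitted window runs from Jun 27, 2011 + 15 = Jul 12, 2011 to Jun 27, 2011 + 34 = Jul 31, 2011; done Jul 13, 2011, which is between those dates.

None — every step was satisfied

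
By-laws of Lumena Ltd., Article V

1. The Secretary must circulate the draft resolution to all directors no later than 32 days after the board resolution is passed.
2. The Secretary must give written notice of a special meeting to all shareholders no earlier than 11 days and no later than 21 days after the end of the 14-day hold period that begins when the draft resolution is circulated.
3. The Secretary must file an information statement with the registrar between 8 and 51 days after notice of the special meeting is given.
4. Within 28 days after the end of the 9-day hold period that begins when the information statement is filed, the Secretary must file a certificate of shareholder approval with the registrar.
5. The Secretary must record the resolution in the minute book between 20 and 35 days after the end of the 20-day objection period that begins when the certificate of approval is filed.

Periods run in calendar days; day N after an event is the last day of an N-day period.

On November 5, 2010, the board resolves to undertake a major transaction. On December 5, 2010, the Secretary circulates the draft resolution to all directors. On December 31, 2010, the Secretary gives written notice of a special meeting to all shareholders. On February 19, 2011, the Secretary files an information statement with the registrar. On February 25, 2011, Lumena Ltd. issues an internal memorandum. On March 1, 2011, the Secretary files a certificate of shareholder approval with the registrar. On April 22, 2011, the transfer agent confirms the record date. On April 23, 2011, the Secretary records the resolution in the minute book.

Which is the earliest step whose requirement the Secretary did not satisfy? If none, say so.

Step 1 — counting 32 days from November 5, 2010 (when the board resolution is passed) gives a deadline of December 7, 2010; completed December 5, 2010, before the deadline.
Step 2 — 11 and 21 days from December 19, 2010 (end of the 14-day hold period, which began when the draft resolution is circulated on December 5, 2010) are December 30, 2010 and January 9, 2011 respectively; done December 31, 2010 — within the window.
Step 3 — 8 and 51 days from December 31, 2010 (when notice of the special meeting is given) are January 8, 2011 and February 20, 2011 respectively; done February 19, 2011 — within the window.
Step 4 — counting 28 days from February 28, 2011 (end of the 9-day hold period, which began when the information statement is filed on February 19, 2011) gives a deadline of March 28, 2011; March 1, 2011 is within that limit.
Step 5 — 20 and 35 days from March 21, 2011 (end of the 20-day objection period, which began when the certificate of approval is filed on March 1, 2011) are April 10, 2011 and April 25, 2011 respectively; April 23, 2011 falls inside that range.

None — every step was satisfied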